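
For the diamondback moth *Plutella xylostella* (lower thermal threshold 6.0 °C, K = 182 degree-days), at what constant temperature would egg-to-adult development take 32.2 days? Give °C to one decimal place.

11.7 °C

Required daily accumulation = 182 / 32.2 = 5.652 DD/day.
T = T_base + 5.652 = 6.0 + 5.652 = 11.652 ≈ 11.7 °C.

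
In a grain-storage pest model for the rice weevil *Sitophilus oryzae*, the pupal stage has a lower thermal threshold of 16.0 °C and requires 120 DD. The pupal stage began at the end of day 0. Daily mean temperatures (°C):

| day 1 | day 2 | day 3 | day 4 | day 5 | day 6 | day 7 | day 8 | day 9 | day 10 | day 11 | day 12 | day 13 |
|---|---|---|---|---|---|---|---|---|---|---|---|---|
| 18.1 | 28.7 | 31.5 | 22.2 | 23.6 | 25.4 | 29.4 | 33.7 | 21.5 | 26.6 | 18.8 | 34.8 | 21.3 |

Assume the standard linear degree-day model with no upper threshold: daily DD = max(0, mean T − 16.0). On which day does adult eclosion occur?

Daily DD above 16.0 °C: 2.1, 12.7, 15.5, 6.2, 7.6, 9.4, 13.4, 17.7, 5.5, 10.6, 2.8, 18.8, 5.3.
Cumulative: 2.1, 14.8, 30.3, 36.5, 44.1, 53.5, 66.9, 84.6, 90.1, 100.7, 103.5, 122.3, 127.6.
The total first reaches 120 DD on day 12.

day 12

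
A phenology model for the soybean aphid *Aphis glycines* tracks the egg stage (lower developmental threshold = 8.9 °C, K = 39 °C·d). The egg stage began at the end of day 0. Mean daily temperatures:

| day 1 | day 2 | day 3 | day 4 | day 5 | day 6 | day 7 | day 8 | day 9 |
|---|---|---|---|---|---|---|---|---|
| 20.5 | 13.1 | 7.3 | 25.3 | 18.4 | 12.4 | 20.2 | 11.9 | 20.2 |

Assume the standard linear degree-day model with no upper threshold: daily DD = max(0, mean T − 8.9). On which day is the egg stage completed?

Daily DD above 8.9 °C: 11.6, 4.2, 0.0, 16.4, 9.5, 3.5, 11.3, 3.0, 11.3.
Cumulative: 11.6, 15.8, 15.8, 32.2, 41.7, 45.2, 56.5, 59.5, 70.8.
The total first reaches 39 DD on day 5.

day 5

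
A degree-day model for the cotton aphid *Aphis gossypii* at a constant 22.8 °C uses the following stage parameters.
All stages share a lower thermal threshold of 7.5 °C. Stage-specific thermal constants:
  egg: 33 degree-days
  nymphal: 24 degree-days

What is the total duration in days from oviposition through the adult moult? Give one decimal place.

3.7 days

Daily accumulation at 22.8 °C = 22.8 − 7.5 = 15.3 DD/day.
Total K = 33 + 24 = 57 DD.
Total duration = 57 / 15.3 = 3.725 ≈ 3.7 days.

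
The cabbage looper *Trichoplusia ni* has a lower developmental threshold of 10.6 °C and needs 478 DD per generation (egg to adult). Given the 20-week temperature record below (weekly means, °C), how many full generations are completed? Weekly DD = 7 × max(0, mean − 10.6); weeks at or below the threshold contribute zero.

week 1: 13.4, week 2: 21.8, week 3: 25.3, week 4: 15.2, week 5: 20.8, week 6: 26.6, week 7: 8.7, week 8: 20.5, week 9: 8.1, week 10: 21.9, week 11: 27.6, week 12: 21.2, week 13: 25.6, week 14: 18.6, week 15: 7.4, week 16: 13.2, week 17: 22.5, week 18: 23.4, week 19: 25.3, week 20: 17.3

2 generations

Weekly DD (7 × max(0, T̄ − 10.6)): 19.6, 78.4, 102.9, 32.2, 71.4, 112.0, 0.0, 69.3, 0.0, 79.1, 119.0, 74.2, 105.0, 56.0, 0.0, 18.2, 83.3, 89.6, 102.9, 46.9.
Season total = 1260.0 DD.
Complete generations = ⌊1260.0 / 478⌋ = 2.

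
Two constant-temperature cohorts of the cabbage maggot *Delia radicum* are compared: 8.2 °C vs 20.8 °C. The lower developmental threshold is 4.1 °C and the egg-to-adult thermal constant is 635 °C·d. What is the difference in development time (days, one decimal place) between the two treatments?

116.9 days

At 8.2 °C: 635 / (8.2 − 4.1) = 635 / 4.1 = 154.878 d.
At 20.8 °C: 635 / (20.8 − 4.1) = 635 / 16.7 = 38.024 d.
Difference = |154.878 − 38.024| = 116.854 ≈ 116.9 days.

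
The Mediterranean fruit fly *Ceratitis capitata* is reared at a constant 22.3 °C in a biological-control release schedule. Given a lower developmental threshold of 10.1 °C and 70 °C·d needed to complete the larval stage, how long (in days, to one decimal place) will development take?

Daily accumulation = 22.3 − 10.1 = 12.2 DD/day.
Duration = 70 / 12.2 = 5.738 ≈ 5.7 days.

5.7 days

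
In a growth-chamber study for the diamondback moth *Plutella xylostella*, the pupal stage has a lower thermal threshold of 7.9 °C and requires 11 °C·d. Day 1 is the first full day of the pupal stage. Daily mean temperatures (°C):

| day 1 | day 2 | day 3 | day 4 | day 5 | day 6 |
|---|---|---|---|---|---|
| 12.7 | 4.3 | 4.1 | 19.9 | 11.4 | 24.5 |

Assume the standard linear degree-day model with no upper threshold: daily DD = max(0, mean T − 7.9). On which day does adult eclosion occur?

Daily DD above 7.9 °C: 4.8, 0.0, 0.0, 12.0, 3.5, 16.6.
Cumulative: 4.8, 4.8, 4.8, 16.8, 20.3, 36.9.
The total first reaches 11 DD on day 4.

day 4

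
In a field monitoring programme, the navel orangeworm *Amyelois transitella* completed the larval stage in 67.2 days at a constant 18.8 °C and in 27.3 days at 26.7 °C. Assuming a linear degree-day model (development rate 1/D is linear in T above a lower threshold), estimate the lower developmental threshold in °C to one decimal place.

Under the model K = D·(T − T_b), so D₁·(T₁ − T_b) = D₂·(T₂ − T_b).
67.2·(18.8 − T_b) = 27.3·(26.7 − T_b)
T_b = (67.2·18.8 − 27.3·26.7) / (67.2 − 27.3) = 534.45 / 39.9 = 13.395 °C ≈ 13.4 °C.

13.4 °C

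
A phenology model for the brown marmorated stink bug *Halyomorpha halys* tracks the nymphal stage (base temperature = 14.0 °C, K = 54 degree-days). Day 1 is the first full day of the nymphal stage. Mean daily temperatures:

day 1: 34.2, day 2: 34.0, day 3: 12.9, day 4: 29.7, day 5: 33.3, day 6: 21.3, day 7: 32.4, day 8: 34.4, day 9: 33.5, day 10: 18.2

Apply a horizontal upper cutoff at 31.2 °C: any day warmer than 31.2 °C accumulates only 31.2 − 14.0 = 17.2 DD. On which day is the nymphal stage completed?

Daily DD above 14.0 °C (capped at 17.2): 17.2, 17.2, 0.0, 15.7, 17.2, 7.3, 17.2, 17.2, 17.2, 4.2.
Cumulative: 17.2, 34.4, 34.4, 50.1, 67.3, 74.6, 91.8, 109.0, 126.2, 130.4.
The total first reaches 54 DD on day 5.

day 5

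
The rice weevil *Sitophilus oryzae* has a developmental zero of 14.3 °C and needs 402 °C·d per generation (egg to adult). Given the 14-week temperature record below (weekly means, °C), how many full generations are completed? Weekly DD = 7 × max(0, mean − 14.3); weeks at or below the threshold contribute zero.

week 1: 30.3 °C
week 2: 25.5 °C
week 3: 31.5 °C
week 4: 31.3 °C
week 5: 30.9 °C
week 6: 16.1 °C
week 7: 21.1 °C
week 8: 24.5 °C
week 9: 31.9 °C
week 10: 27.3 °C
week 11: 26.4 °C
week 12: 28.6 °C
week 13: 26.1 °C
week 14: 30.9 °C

Weekly DD (7 × max(0, T̄ − 14.3)): 112.0, 78.4, 120.4, 119.0, 116.2, 12.6, 47.6, 71.4, 123.2, 91.0, 84.7, 100.1, 82.6, 116.2.
Season total = 1275.4 DD.
Complete generations = ⌊1275.4 / 402⌋ = 3.

3 generations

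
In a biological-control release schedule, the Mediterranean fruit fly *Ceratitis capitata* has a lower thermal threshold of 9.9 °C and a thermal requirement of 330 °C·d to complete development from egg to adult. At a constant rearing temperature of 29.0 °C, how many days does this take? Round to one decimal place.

Daily accumulation = 29.0 − 9.9 = 19.1 DD/day.
Duration = 330 / 19.1 = 17.277 ≈ 17.3 days.

17.3 days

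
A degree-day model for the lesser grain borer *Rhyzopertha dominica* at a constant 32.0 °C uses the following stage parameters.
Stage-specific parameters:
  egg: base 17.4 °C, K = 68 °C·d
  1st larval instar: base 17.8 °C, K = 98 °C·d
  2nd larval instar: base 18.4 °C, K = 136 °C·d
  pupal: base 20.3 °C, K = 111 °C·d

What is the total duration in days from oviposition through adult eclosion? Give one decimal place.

31.0 days

egg: 68 / (32.0 − 17.4) = 68 / 14.6 = 4.658 d.
1st larval instar: 98 / (32.0 − 17.8) = 98 / 14.2 = 6.901 d.
2nd larval instar: 136 / (32.0 − 18.4) = 136 / 13.6 = 10.000 d.
pupal: 111 / (32.0 − 20.3) = 111 / 11.7 = 9.487 d.
Sum = 31.046 ≈ 31.0 days.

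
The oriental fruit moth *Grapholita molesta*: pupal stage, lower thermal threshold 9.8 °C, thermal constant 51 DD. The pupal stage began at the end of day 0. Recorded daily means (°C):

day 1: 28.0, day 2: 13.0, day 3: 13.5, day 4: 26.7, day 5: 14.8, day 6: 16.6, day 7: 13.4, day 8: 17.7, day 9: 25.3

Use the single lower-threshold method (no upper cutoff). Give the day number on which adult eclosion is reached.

Daily DD above 9.8 °C: 18.2, 3.2, 3.7, 16.9, 5.0, 6.8, 3.6, 7.9, 15.5.
Cumulative: 18.2, 21.4, 25.1, 42.0, 47.0, 53.8, 57.4, 65.3, 80.8.
The total first reaches 51 DD on day 6.

day 6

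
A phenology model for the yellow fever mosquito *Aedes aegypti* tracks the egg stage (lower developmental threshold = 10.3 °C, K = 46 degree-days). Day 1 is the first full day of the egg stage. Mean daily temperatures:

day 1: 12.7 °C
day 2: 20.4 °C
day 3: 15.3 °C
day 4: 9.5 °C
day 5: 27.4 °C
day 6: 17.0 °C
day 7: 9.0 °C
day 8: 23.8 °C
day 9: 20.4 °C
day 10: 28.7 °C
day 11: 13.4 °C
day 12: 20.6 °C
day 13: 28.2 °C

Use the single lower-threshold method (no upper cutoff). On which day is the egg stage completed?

day 8

Daily DD above 10.3 °C: 2.4, 10.1, 5.0, 0.0, 17.1, 6.7, 0.0, 13.5, 10.1, 18.4, 3.1, 10.3, 17.9.
Cumulative: 2.4, 12.5, 17.5, 17.5, 34.6, 41.3, 41.3, 54.8, 64.9, 83.3, 86.4, 96.7, 114.6.
The total first reaches 46 DD on day 8.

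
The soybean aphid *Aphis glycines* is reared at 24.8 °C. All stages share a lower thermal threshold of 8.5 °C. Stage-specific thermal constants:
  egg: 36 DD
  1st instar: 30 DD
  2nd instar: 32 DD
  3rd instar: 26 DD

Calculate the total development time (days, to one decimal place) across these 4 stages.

Daily accumulation at 24.8 °C = 24.8 − 8.5 = 16.3 DD/day.
Total K = 36 + 30 + 32 + 26 = 124 DD.
Total duration = 124 / 16.3 = 7.607 ≈ 7.6 days.

7.6 days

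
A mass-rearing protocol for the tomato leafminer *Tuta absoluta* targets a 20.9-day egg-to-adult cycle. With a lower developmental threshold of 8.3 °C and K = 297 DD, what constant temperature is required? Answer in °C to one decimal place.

Required daily accumulation = 297 / 20.9 = 14.211 DD/day.
T = T_base + 14.211 = 8.3 + 14.211 = 22.511 ≈ 22.5 °C.

22.5 °C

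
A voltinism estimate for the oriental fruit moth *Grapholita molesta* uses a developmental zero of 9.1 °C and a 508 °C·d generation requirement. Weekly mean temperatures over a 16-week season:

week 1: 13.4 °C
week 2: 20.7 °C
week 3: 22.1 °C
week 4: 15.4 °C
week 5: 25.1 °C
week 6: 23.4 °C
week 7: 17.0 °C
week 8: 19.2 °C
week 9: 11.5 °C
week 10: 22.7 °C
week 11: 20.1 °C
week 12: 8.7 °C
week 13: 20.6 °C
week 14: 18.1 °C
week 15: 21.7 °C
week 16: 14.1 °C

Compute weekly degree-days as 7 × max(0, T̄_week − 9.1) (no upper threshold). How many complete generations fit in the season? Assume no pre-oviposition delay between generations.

2 generations

Weekly DD (7 × max(0, T̄ − 9.1)): 30.1, 81.2, 91.0, 44.1, 112.0, 100.1, 55.3, 70.7, 16.8, 95.2, 77.0, 0.0, 80.5, 63.0, 88.2, 35.0.
Season total = 1040.2 DD.
Complete generations = ⌊1040.2 / 508⌋ = 2.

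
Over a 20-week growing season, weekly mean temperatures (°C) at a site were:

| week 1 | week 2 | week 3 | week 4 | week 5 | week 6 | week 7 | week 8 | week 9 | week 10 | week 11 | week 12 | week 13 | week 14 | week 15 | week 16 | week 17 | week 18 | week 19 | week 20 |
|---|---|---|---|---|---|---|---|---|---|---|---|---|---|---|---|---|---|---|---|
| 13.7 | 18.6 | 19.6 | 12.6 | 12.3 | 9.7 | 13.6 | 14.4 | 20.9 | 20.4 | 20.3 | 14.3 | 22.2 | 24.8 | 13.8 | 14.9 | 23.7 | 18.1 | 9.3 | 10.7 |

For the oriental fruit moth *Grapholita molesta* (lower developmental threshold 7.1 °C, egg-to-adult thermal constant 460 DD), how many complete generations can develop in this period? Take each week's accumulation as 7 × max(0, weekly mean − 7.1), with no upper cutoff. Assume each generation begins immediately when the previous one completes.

Weekly DD (7 × max(0, T̄ − 7.1)): 46.2, 80.5, 87.5, 38.5, 36.4, 18.2, 45.5, 51.1, 96.6, 93.1, 92.4, 50.4, 105.7, 123.9, 46.9, 54.6, 116.2, 77.0, 15.4, 25.2.
Season total = 1301.3 DD.
Complete generations = ⌊1301.3 / 460⌋ = 2.

2 generations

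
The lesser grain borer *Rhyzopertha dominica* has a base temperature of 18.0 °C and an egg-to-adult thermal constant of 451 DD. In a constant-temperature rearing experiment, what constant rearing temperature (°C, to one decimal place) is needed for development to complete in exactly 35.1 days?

Required daily accumulation = 451 / 35.1 = 12.849 DD/day.
T = T_base + 12.849 = 18.0 + 12.849 = 30.849 ≈ 30.8 °C.

30.8 °C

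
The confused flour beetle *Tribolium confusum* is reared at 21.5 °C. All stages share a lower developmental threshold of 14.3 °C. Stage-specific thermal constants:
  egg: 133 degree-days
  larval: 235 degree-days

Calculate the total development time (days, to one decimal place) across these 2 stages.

51.1 days

Daily accumulation at 21.5 °C = 21.5 − 14.3 = 7.2 DD/day.
Total K = 133 + 235 = 368 DD.
Total duration = 368 / 7.2 = 51.111 ≈ 51.1 days.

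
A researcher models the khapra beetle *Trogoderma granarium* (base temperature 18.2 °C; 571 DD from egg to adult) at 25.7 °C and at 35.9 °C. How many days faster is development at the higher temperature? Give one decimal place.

43.9 days

At 25.7 °C: 571 / (25.7 − 18.2) = 571 / 7.5 = 76.133 d.
At 35.9 °C: 571 / (35.9 − 18.2) = 571 / 17.7 = 32.260 d.
Difference = |76.133 − 32.260| = 43.873 ≈ 43.9 days.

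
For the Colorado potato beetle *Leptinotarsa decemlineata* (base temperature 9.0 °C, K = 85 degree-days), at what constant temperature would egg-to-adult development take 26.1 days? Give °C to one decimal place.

Required daily accumulation = 85 / 26.1 = 3.257 DD/day.
T = T_base + 3.257 = 9.0 + 3.257 = 12.257 ≈ 12.3 °C.

12.3 °C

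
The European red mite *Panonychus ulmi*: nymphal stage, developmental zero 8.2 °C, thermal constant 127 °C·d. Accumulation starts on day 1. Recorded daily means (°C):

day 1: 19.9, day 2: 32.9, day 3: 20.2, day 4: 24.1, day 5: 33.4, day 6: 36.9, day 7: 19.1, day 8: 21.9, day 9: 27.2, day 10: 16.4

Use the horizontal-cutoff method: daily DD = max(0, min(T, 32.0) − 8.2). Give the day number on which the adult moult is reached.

Daily DD above 8.2 °C (capped at 23.8): 11.7, 23.8, 12.0, 15.9, 23.8, 23.8, 10.9, 13.7, 19.0, 8.2.
Cumulative: 11.7, 35.5, 47.5, 63.4, 87.2, 111.0, 121.9, 135.6, 154.6, 162.8.
The total first reaches 127 DD on day 8.

day 8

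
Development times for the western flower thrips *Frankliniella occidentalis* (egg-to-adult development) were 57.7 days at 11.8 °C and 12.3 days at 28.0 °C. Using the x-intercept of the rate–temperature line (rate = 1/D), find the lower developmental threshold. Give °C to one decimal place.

Linear rate model ⇒ the product D·(T − T_b) is constant across temperatures.
57.7·(11.8 − T_b) = 12.3·(28.0 − T_b)
T_b = (57.7·11.8 − 12.3·28.0) / (57.7 − 12.3) = 336.46 / 45.4 = 7.411 °C ≈ 7.4 °C.

7.4 °C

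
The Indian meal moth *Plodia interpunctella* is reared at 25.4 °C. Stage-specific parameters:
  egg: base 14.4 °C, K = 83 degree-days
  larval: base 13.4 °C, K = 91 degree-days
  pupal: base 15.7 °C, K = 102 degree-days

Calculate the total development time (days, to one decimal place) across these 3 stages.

egg: 83 / (25.4 − 14.4) = 83 / 11.0 = 7.545 d.
larval: 91 / (25.4 − 13.4) = 91 / 12.0 = 7.583 d.
pupal: 102 / (25.4 − 15.7) = 102 / 9.7 = 10.515 d.
Sum = 25.644 ≈ 25.6 days.

25.6 days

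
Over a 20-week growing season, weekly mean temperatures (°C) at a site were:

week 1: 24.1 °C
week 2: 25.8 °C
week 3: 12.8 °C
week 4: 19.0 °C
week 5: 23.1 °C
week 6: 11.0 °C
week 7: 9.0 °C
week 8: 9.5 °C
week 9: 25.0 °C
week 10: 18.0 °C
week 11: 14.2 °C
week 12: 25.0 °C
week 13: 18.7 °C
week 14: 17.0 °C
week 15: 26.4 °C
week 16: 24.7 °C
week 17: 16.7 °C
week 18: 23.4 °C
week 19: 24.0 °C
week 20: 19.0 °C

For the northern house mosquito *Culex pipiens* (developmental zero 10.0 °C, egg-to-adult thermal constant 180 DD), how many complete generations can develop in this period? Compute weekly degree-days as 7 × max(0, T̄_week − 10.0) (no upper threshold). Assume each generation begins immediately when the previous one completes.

Weekly DD (7 × max(0, T̄ − 10.0)): 98.7, 110.6, 19.6, 63.0, 91.7, 7.0, 0.0, 0.0, 105.0, 56.0, 29.4, 105.0, 60.9, 49.0, 114.8, 102.9, 46.9, 93.8, 98.0, 63.0.
Season total = 1315.3 DD.
Complete generations = ⌊1315.3 / 180⌋ = 7.

7 generations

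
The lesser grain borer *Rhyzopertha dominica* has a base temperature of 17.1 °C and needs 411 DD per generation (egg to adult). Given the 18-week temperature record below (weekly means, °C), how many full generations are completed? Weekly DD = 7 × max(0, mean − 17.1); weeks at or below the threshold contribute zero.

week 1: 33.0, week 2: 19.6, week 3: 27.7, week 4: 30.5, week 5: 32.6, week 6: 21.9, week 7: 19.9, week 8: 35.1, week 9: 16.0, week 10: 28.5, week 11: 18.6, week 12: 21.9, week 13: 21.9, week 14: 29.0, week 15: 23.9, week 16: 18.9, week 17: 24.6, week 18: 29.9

2 generations

Weekly DD (7 × max(0, T̄ − 17.1)): 111.3, 17.5, 74.2, 93.8, 108.5, 33.6, 19.6, 126.0, 0.0, 79.8, 10.5, 33.6, 33.6, 83.3, 47.6, 12.6, 52.5, 89.6.
Season total = 1027.6 DD.
Complete generations = ⌊1027.6 / 411⌋ = 2.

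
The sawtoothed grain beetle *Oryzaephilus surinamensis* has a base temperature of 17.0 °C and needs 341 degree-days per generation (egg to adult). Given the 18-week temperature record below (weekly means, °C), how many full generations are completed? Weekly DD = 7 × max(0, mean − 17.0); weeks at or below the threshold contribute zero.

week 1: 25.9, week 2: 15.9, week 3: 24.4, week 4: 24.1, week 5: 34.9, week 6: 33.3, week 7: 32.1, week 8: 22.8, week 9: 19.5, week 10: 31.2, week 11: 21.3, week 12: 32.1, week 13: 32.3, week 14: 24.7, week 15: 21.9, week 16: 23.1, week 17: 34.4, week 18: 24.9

Weekly DD (7 × max(0, T̄ − 17.0)): 62.3, 0.0, 51.8, 49.7, 125.3, 114.1, 105.7, 40.6, 17.5, 99.4, 30.1, 105.7, 107.1, 53.9, 34.3, 42.7, 121.8, 55.3.
Season total = 1217.3 DD.
Complete generations = ⌊1217.3 / 341⌋ = 3.

3 generations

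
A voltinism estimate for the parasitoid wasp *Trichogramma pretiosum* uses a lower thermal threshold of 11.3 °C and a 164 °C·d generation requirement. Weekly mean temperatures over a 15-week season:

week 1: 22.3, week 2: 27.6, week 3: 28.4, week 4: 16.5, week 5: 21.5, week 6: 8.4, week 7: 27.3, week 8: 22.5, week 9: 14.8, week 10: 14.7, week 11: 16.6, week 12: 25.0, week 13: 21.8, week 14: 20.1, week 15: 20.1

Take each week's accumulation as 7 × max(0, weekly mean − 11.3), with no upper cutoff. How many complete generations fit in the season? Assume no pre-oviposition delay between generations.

6 generations

Weekly DD (7 × max(0, T̄ − 11.3)): 77.0, 114.1, 119.7, 36.4, 71.4, 0.0, 112.0, 78.4, 24.5, 23.8, 37.1, 95.9, 73.5, 61.6, 61.6.
Season total = 987.0 DD.
Complete generations = ⌊987.0 / 164⌋ = 6.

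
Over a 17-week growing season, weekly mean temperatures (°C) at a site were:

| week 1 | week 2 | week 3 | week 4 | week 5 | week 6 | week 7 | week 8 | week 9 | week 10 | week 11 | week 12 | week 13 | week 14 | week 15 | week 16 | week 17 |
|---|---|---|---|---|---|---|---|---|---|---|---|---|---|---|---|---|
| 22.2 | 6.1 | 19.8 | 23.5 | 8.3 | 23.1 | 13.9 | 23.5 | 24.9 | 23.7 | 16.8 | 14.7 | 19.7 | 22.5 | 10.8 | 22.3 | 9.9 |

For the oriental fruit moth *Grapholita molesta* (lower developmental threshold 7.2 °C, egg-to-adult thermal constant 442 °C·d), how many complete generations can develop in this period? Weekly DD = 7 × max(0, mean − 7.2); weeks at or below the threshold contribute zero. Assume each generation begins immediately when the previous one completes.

2 generations

Weekly DD (7 × max(0, T̄ − 7.2)): 105.0, 0.0, 88.2, 114.1, 7.7, 111.3, 46.9, 114.1, 123.9, 115.5, 67.2, 52.5, 87.5, 107.1, 25.2, 105.7, 18.9.
Season total = 1290.8 DD.
Complete generations = ⌊1290.8 / 442⌋ = 2.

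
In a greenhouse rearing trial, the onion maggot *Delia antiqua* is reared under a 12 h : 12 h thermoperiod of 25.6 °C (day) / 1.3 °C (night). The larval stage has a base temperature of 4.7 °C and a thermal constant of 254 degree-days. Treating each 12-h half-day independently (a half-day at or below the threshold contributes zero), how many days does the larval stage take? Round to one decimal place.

24.3 days

Day half: max(0, 25.6 − 4.7) × 0.5 = 20.9 × 0.5 = 10.45 DD.
Night half: max(0, 1.3 − 4.7) × 0.5 = 0.0 × 0.5 = 0.00 DD.
Per 24 h: 10.45 DD/day.
Duration = 254 / 10.45 = 24.306 ≈ 24.3 days.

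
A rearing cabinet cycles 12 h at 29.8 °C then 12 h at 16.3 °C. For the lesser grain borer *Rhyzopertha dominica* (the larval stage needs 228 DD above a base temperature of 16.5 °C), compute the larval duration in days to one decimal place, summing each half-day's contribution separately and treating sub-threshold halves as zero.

34.3 days

Day half: max(0, 29.8 − 16.5) × 0.5 = 13.3 × 0.5 = 6.65 DD.
Night half: max(0, 16.3 − 16.5) × 0.5 = 0.0 × 0.5 = 0.00 DD.
Per 24 h: 6.65 DD/day.
Duration = 228 / 6.65 = 34.286 ≈ 34.3 days.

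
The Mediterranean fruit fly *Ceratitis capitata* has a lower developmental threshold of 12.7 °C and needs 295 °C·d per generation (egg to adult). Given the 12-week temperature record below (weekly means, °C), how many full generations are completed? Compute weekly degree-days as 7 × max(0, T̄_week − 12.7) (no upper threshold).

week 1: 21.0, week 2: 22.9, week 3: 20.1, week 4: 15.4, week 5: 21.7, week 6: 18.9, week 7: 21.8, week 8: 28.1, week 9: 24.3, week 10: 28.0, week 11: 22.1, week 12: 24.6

Weekly DD (7 × max(0, T̄ − 12.7)): 58.1, 71.4, 51.8, 18.9, 63.0, 43.4, 63.7, 107.8, 81.2, 107.1, 65.8, 83.3.
Season total = 815.5 DD.
Complete generations = ⌊815.5 / 295⌋ = 2.

2 generations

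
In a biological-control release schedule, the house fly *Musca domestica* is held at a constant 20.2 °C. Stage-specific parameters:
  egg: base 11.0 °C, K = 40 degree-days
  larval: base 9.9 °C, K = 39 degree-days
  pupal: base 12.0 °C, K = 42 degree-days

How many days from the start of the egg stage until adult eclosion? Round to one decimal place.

13.3 days

egg: 40 / (20.2 − 11.0) = 40 / 9.2 = 4.348 d.
larval: 39 / (20.2 − 9.9) = 39 / 10.3 = 3.786 d.
pupal: 42 / (20.2 − 12.0) = 42 / 8.2 = 5.122 d.
Sum = 13.256 ≈ 13.3 days.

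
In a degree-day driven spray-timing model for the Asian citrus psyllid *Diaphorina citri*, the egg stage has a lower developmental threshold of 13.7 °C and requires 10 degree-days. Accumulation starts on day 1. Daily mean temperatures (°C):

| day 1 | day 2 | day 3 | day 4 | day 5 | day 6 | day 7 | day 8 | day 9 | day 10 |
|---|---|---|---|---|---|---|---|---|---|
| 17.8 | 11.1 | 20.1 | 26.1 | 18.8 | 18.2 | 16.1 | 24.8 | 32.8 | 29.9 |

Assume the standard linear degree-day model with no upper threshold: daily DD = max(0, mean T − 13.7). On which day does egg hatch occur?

day 3

Daily DD above 13.7 °C: 4.1, 0.0, 6.4, 12.4, 5.1, 4.5, 2.4, 11.1, 19.1, 16.2.
Cumulative: 4.1, 4.1, 10.5, 22.9, 28.0, 32.5, 34.9, 46.0, 65.1, 81.3.
The total first reaches 10 DD on day 3.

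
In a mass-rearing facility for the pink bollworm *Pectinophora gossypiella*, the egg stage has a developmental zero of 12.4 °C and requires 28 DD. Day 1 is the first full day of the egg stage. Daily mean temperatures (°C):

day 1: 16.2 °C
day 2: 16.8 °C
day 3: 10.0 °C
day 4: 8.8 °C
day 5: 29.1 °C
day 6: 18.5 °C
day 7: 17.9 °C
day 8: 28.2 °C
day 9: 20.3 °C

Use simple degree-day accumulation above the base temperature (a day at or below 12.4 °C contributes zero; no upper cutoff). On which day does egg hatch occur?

day 6

Daily DD above 12.4 °C: 3.8, 4.4, 0.0, 0.0, 16.7, 6.1, 5.5, 15.8, 7.9.
Cumulative: 3.8, 8.2, 8.2, 8.2, 24.9, 31.0, 36.5, 52.3, 60.2.
The total first reaches 28 DD on day 6.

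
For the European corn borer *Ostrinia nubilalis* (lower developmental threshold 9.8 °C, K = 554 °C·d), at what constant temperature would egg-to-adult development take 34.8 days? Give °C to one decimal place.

Required daily accumulation = 554 / 34.8 = 15.920 DD/day.
T = T_base + 15.920 = 9.8 + 15.920 = 25.720 ≈ 25.7 °C.

25.7 °C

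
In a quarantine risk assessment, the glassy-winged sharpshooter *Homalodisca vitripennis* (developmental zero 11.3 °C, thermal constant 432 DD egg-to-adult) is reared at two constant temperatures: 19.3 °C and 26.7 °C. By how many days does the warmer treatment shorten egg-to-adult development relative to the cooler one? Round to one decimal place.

25.9 days

At 19.3 °C: 432 / (19.3 − 11.3) = 432 / 8.0 = 54.000 d.
At 26.7 °C: 432 / (26.7 − 11.3) = 432 / 15.4 = 28.052 d.
Difference = |54.000 − 28.052| = 25.948 ≈ 25.9 days.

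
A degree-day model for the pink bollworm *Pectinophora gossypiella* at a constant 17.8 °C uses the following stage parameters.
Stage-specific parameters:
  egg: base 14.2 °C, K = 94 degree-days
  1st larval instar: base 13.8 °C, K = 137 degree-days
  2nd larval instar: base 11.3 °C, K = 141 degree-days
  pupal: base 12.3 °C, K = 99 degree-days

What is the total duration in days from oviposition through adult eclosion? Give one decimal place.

100.1 days

egg: 94 / (17.8 − 14.2) = 94 / 3.6 = 26.111 d.
1st larval instar: 137 / (17.8 − 13.8) = 137 / 4.0 = 34.250 d.
2nd larval instar: 141 / (17.8 − 11.3) = 141 / 6.5 = 21.692 d.
pupal: 99 / (17.8 − 12.3) = 99 / 5.5 = 18.000 d.
Sum = 100.053 ≈ 100.1 days.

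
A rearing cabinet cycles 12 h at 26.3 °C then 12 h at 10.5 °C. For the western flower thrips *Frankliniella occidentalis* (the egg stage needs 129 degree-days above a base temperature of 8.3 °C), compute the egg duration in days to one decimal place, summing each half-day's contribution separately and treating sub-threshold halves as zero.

Day half: max(0, 26.3 − 8.3) × 0.5 = 18.0 × 0.5 = 9.00 DD.
Night half: max(0, 10.5 − 8.3) × 0.5 = 2.2 × 0.5 = 1.10 DD.
Per 24 h: 10.10 DD/day.
Duration = 129 / 10.10 = 12.772 ≈ 12.8 days.

12.8 days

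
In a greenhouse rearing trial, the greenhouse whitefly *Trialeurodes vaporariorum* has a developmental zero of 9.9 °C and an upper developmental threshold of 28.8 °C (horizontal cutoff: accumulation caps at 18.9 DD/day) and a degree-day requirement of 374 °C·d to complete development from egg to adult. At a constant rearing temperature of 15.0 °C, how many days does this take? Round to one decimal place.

73.3 days

Daily accumulation = 15.0 − 9.9 = 5.1 DD/day.
Duration = 374 / 5.1 = 73.333 ≈ 73.3 days.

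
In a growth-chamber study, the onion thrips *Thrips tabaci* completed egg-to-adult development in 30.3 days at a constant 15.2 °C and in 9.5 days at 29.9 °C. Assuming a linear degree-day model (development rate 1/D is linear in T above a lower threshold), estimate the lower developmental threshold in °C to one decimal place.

8.5 °C

Equal thermal constants: D₁(T₁ − T_b) = D₂(T₂ − T_b).
30.3·(15.2 − T_b) = 9.5·(29.9 − T_b)
T_b = (30.3·15.2 − 9.5·29.9) / (30.3 − 9.5) = 176.51 / 20.8 = 8.486 °C ≈ 8.5 °C.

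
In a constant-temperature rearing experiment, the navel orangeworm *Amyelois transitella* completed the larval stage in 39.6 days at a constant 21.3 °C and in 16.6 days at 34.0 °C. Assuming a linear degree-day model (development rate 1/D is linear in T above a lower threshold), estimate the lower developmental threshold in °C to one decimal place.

12.1 °C

Linear rate model ⇒ the product D·(T − T_b) is constant across temperatures.
39.6·(21.3 − T_b) = 16.6·(34.0 − T_b)
T_b = (39.6·21.3 − 16.6·34.0) / (39.6 − 16.6) = 279.08 / 23.0 = 12.134 °C ≈ 12.1 °C.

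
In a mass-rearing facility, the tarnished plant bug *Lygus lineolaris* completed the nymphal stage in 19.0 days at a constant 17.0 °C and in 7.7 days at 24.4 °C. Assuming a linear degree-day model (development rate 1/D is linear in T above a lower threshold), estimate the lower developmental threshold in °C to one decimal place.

Linear rate model ⇒ the product D·(T − T_b) is constant across temperatures.
19.0·(17.0 − T_b) = 7.7·(24.4 − T_b)
T_b = (19.0·17.0 − 7.7·24.4) / (19.0 − 7.7) = 135.12 / 11.3 = 11.958 °C ≈ 12.0 °C.

12.0 °C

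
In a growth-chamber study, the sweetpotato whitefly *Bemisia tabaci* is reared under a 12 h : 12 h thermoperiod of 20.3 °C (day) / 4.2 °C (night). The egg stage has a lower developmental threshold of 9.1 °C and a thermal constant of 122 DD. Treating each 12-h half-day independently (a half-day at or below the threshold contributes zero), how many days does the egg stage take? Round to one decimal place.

21.8 days

Day half: max(0, 20.3 − 9.1) × 0.5 = 11.2 × 0.5 = 5.60 DD.
Night half: max(0, 4.2 − 9.1) × 0.5 = 0.0 × 0.5 = 0.00 DD.
Per 24 h: 5.60 DD/day.
Duration = 122 / 5.60 = 21.786 ≈ 21.8 days.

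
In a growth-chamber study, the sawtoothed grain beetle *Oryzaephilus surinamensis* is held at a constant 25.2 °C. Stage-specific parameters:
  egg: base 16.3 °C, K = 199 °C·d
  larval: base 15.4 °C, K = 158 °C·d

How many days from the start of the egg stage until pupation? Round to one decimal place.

egg: 199 / (25.2 − 16.3) = 199 / 8.9 = 22.360 d.
larval: 158 / (25.2 − 15.4) = 158 / 9.8 = 16.122 d.
Sum = 38.482 ≈ 38.5 days.

38.5 days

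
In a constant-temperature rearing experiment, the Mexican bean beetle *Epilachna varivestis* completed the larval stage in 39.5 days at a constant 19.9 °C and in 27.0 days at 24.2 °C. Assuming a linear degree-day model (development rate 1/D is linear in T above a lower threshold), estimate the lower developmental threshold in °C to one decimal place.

10.6 °C

Equal thermal constants: D₁(T₁ − T_b) = D₂(T₂ − T_b).
39.5·(19.9 − T_b) = 27.0·(24.2 − T_b)
T_b = (39.5·19.9 − 27.0·24.2) / (39.5 − 27.0) = 132.65 / 12.5 = 10.612 °C ≈ 10.6 °C.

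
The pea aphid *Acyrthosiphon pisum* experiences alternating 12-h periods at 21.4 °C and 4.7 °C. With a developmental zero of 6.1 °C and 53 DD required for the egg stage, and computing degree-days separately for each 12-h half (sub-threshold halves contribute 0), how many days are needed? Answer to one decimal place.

Day half: max(0, 21.4 − 6.1) × 0.5 = 15.3 × 0.5 = 7.65 DD.
Night half: max(0, 4.7 − 6.1) × 0.5 = 0.0 × 0.5 = 0.00 DD.
Per 24 h: 7.65 DD/day.
Duration = 53 / 7.65 = 6.928 ≈ 6.9 days.

6.9 days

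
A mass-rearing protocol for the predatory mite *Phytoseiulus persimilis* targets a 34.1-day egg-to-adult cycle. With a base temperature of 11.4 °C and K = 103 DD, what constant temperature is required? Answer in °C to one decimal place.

Required daily accumulation = 103 / 34.1 = 3.021 DD/day.
T = T_base + 3.021 = 11.4 + 3.021 = 14.421 ≈ 14.4 °C.

14.4 °C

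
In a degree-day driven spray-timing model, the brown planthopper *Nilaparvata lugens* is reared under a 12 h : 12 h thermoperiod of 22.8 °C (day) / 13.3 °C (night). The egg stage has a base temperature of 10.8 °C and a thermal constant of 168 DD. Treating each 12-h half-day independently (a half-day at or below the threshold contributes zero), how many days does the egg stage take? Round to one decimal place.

23.2 days

Day half: max(0, 22.8 − 10.8) × 0.5 = 12.0 × 0.5 = 6.00 DD.
Night half: max(0, 13.3 − 10.8) × 0.5 = 2.5 × 0.5 = 1.25 DD.
Per 24 h: 7.25 DD/day.
Duration = 168 / 7.25 = 23.172 ≈ 23.2 days.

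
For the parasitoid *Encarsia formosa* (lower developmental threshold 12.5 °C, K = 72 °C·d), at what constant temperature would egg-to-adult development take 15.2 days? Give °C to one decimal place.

Required daily accumulation = 72 / 15.2 = 4.737 DD/day.
T = T_base + 4.737 = 12.5 + 4.737 = 17.237 ≈ 17.2 °C.

17.2 °C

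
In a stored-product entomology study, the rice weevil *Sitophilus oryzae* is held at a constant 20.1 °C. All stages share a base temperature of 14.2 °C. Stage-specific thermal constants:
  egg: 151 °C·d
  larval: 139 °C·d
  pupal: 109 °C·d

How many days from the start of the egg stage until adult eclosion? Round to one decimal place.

67.6 days

Daily accumulation at 20.1 °C = 20.1 − 14.2 = 5.9 DD/day.
Total K = 151 + 139 + 109 = 399 DD.
Total duration = 399 / 5.9 = 67.627 ≈ 67.6 days.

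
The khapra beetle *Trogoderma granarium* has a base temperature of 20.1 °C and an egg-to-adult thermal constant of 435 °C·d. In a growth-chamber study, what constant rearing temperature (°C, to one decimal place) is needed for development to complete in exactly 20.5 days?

Required daily accumulation = 435 / 20.5 = 21.220 DD/day.
T = T_base + 21.220 = 20.1 + 21.220 = 41.320 ≈ 41.3 °C.

41.3 °C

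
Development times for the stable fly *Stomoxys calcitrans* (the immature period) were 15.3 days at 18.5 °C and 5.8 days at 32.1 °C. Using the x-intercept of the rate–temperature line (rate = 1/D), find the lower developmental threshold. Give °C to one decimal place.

10.2 °C

Linear rate model ⇒ the product D·(T − T_b) is constant across temperatures.
15.3·(18.5 − T_b) = 5.8·(32.1 − T_b)
T_b = (15.3·18.5 − 5.8·32.1) / (15.3 − 5.8) = 96.87 / 9.5 = 10.197 °C ≈ 10.2 °C.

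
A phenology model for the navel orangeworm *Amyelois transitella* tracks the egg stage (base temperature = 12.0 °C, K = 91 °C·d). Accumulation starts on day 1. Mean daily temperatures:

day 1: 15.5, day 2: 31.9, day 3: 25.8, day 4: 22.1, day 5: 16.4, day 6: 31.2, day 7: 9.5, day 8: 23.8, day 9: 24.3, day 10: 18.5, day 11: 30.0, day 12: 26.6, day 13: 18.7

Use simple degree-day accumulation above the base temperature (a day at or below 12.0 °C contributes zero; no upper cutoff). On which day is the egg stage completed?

Daily DD above 12.0 °C: 3.5, 19.9, 13.8, 10.1, 4.4, 19.2, 0.0, 11.8, 12.3, 6.5, 18.0, 14.6, 6.7.
Cumulative: 3.5, 23.4, 37.2, 47.3, 51.7, 70.9, 70.9, 82.7, 95.0, 101.5, 119.5, 134.1, 140.8.
The total first reaches 91 DD on day 9.

day 9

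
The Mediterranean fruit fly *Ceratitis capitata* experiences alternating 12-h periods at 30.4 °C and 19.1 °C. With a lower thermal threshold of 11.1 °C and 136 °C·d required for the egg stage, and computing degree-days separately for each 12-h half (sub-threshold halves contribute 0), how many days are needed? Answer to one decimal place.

Day half: max(0, 30.4 − 11.1) × 0.5 = 19.3 × 0.5 = 9.65 DD.
Night half: max(0, 19.1 − 11.1) × 0.5 = 8.0 × 0.5 = 4.00 DD.
Per 24 h: 13.65 DD/day.
Duration = 136 / 13.65 = 9.963 ≈ 10.0 days.

10.0 days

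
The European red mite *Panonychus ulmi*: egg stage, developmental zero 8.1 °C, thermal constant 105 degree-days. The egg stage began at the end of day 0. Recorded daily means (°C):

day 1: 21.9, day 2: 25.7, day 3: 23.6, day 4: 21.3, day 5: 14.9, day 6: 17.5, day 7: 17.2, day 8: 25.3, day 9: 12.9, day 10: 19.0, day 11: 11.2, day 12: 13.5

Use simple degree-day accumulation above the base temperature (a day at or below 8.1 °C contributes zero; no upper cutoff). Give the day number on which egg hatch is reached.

day 9

Daily DD above 8.1 °C: 13.8, 17.6, 15.5, 13.2, 6.8, 9.4, 9.1, 17.2, 4.8, 10.9, 3.1, 5.4.
Cumulative: 13.8, 31.4, 46.9, 60.1, 66.9, 76.3, 85.4, 102.6, 107.4, 118.3, 121.4, 126.8.
The total first reaches 105 DD on day 9.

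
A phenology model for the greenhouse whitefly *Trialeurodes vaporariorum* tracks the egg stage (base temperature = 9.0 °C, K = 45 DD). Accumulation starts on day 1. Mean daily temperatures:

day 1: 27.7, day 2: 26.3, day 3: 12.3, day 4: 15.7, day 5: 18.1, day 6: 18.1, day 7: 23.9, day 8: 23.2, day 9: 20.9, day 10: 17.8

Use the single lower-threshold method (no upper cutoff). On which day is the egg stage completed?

day 4

Daily DD above 9.0 °C: 18.7, 17.3, 3.3, 6.7, 9.1, 9.1, 14.9, 14.2, 11.9, 8.8.
Cumulative: 18.7, 36.0, 39.3, 46.0, 55.1, 64.2, 79.1, 93.3, 105.2, 114.0.
The total first reaches 45 DD on day 4.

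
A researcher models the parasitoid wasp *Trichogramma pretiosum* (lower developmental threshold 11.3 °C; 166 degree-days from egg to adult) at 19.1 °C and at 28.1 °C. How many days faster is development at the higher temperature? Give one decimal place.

11.4 days

At 19.1 °C: 166 / (19.1 − 11.3) = 166 / 7.8 = 21.282 d.
At 28.1 °C: 166 / (28.1 − 11.3) = 166 / 16.8 = 9.881 d.
Difference = |21.282 − 9.881| = 11.401 ≈ 11.4 days.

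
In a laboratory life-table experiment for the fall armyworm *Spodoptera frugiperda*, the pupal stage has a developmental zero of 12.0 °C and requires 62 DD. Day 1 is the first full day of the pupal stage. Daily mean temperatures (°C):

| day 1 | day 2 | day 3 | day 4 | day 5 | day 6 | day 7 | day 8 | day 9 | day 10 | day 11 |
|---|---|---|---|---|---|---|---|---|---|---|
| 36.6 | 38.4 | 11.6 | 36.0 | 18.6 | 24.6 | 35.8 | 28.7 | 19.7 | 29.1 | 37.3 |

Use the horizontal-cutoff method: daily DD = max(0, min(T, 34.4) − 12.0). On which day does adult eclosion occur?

day 4

Daily DD above 12.0 °C (capped at 22.4): 22.4, 22.4, 0.0, 22.4, 6.6, 12.6, 22.4, 16.7, 7.7, 17.1, 22.4.
Cumulative: 22.4, 44.8, 44.8, 67.2, 73.8, 86.4, 108.8, 125.5, 133.2, 150.3, 172.7.
The total first reaches 62 DD on day 4.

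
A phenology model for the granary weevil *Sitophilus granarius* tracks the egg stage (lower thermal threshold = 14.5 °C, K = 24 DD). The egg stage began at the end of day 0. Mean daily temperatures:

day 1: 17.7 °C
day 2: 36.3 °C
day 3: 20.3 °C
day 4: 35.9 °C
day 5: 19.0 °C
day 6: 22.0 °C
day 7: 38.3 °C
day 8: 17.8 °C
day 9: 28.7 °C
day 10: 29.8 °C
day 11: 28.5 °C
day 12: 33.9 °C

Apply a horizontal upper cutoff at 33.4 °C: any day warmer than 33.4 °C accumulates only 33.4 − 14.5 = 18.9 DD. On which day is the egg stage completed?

day 3

Daily DD above 14.5 °C (capped at 18.9): 3.2, 18.9, 5.8, 18.9, 4.5, 7.5, 18.9, 3.3, 14.2, 15.3, 14.0, 18.9.
Cumulative: 3.2, 22.1, 27.9, 46.8, 51.3, 58.8, 77.7, 81.0, 95.2, 110.5, 124.5, 143.4.
The total first reaches 24 DD on day 3.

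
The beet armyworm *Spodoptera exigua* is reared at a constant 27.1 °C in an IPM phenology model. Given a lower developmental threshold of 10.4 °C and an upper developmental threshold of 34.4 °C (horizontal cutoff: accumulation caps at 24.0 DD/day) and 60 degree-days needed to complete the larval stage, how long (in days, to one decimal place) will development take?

3.6 days

Daily accumulation = 27.1 − 10.4 = 16.7 DD/day.
Duration = 60 / 16.7 = 3.593 ≈ 3.6 days.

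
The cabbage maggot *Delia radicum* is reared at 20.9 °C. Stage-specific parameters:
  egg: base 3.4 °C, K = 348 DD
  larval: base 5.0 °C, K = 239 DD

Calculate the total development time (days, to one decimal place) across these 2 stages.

egg: 348 / (20.9 − 3.4) = 348 / 17.5 = 19.886 d.
larval: 239 / (20.9 − 5.0) = 239 / 15.9 = 15.031 d.
Sum = 34.917 ≈ 34.9 days.

34.9 days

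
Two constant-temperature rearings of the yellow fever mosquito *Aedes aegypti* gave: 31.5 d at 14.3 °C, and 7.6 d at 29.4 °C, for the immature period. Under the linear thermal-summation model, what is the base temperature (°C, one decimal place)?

Linear rate model ⇒ the product D·(T − T_b) is constant across temperatures.
31.5·(14.3 − T_b) = 7.6·(29.4 − T_b)
T_b = (31.5·14.3 − 7.6·29.4) / (31.5 − 7.6) = 227.01 / 23.9 = 9.498 °C ≈ 9.5 °C.

9.5 °C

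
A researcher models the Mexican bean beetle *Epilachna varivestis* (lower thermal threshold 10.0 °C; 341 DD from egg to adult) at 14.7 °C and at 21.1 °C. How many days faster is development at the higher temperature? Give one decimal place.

41.8 days

At 14.7 °C: 341 / (14.7 − 10.0) = 341 / 4.7 = 72.553 d.
At 21.1 °C: 341 / (21.1 − 10.0) = 341 / 11.1 = 30.721 d.
Difference = |72.553 − 30.721| = 41.832 ≈ 41.8 days.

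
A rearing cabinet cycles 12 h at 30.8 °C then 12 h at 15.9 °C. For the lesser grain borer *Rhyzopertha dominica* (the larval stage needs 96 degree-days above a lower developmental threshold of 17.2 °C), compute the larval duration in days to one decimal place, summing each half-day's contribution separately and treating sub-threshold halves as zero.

14.1 days

Day half: max(0, 30.8 − 17.2) × 0.5 = 13.6 × 0.5 = 6.80 DD.
Night half: max(0, 15.9 − 17.2) × 0.5 = 0.0 × 0.5 = 0.00 DD.
Per 24 h: 6.80 DD/day.
Duration = 96 / 6.80 = 14.118 ≈ 14.1 days.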